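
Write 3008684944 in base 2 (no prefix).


3008684944 = 10110011010101001110001110010000 in binary

10110011010101001110001110010000


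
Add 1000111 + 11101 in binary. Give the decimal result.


1000111 + 11101 = 1100100 = 100

100


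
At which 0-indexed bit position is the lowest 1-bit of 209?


0b11010001. Lowest set bit at position 0

0


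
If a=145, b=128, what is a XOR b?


145 ^ 128 = 17

17


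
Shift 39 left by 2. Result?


0b100111 << 2 = 0b10011100 = 156

156


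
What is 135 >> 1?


0b10000111 >> 1 = 0b1000011 = 67

67


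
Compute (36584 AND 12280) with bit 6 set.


Step 1: 36584 & 12280 = 3816
Step 2: 3816 | (1 << 6) = 3816 | 64 = 3816

3816


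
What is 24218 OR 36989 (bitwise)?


0b101111010011010 | 0b1001000001111101 = 0b1101111011111111 = 57087

57087


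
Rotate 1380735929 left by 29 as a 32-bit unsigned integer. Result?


Rotate 0b1010010010011000101101110111001 left by 29 (32-bit) = 0b101010010010011000101101110111 = 709462903

709462903


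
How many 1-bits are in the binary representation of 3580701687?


0b11010101011011010010101111110111 has 21 set bits

21


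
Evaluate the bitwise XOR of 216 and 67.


0b11011000 ^ 0b1000011 = 0b10011011 = 155

155


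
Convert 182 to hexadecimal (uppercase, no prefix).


182 = B6 hex

B6


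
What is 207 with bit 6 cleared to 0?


207 & ~(1 << 6) = 143

143


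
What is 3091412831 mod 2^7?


3091412831 & 127 = 95

95


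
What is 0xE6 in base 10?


E6 hex = 230 decimal

230


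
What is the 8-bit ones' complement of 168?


168 ^ 255 = 87

87


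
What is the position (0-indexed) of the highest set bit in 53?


0b110101. Highest set bit at position 5

5


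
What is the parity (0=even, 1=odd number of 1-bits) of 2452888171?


0b10010010001101000001101001101011 has 14 ones => parity 0

0


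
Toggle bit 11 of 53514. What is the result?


53514 ^ (1 << 11) = 53514 ^ 2048 = 55562

55562


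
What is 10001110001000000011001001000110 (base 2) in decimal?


10001110001000000011001001000110 in decimal = 2384474694

2384474694


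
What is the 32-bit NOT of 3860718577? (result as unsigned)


~0b11100110000111011110001111110001 = 0b11001111000100001110000001110 = 434248718 (32-bit unsigned)

434248718


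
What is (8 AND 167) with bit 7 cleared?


Step 1: 8 & 167 = 0
Step 2: 0 & ~(1 << 7) = 0

0


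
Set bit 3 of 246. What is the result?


246 | (1 << 3) = 246 | 8 = 254

254


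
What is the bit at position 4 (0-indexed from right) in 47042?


0b1011011111000010, position 4 = 0

0


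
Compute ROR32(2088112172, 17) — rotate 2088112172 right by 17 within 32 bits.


Rotate 0b1111100011101100001000000101100 right by 17 (32-bit) = 0b1000000101100011111000111011 = 135675451

135675451


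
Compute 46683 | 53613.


0b1011011001011011 | 0b1101000101101101 = 0b1111011101111111 = 63359

63359


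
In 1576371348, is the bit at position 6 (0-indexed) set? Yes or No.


0b1011101111101011000010010010100, bit 6 = 0. No

No


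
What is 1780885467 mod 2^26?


1780885467 & 67108863 = 36055003

36055003


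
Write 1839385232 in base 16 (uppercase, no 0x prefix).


1839385232 = 6DA2CA90 hex

6DA2CA90


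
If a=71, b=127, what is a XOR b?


71 ^ 127 = 56

56


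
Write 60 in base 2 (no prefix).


60 = 111100 in binary

111100


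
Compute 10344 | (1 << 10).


10344 | (1 << 10) = 10344 | 1024 = 11368

11368


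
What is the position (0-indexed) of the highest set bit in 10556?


0b10100100111100. Highest set bit at position 13

13


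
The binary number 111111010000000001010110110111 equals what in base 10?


111111010000000001010110110111 in decimal = 1061164471

1061164471


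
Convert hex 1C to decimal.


1C hex = 28 decimal

28


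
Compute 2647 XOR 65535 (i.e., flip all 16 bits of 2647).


2647 ^ 65535 = 62888

62888


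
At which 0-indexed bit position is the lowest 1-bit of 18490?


0b100100000111010. Lowest set bit at position 1

1


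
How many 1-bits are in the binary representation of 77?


0b1001101 has 4 set bits

4


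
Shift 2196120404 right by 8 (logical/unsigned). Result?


0b10000010111001100010001101010100 >> 8 = 0b100000101110011000100011 = 8578595

8578595


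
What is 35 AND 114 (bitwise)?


0b100011 & 0b1110010 = 0b100010 = 34

34


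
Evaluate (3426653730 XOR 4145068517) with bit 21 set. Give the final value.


Step 1: 3426653730 ^ 4145068517 = 992882631
Step 2: 992882631 | (1 << 21) = 992882631 | 2097152 = 992882631

992882631


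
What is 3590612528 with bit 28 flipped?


3590612528 ^ (1 << 28) = 3590612528 ^ 268435456 = 3322177072

3322177072


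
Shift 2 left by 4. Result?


0b10 << 4 = 0b100000 = 32

32


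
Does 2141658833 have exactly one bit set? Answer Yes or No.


0b1111111101001110001111011010001. Multiple bits set => No

No


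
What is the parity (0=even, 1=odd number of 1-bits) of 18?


0b10010 has 2 ones => parity 0

0


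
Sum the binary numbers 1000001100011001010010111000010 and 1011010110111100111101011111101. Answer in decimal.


1000001100011001010010111000010 + 1011010110111100111101011111101 = 10011100011010110010000010111111 = 2624266431

2624266431


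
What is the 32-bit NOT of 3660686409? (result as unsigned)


~0b11011010001100011010010001001001 = 0b100101110011100101101110110110 = 634280886 (32-bit unsigned)

634280886


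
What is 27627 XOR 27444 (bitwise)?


0b110101111101011 ^ 0b110101100110100 = 0b11011111 = 223

223


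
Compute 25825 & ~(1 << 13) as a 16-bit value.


25825 & ~(1 << 13) = 17633

17633


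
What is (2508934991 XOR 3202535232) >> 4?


Step 1: 2508934991 ^ 3202535232 = 728334351
Step 2: 728334351 >> 4 = 45520896

45520896


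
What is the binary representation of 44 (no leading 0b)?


44 = 101100 in binary

101100


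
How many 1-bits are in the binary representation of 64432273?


0b11110101110010100010010001 has 13 set bits

13


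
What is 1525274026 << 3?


0b1011010111010011101010110101010 << 3 = 0b1011010111010011101010110101010000 = 12202192208

12202192208


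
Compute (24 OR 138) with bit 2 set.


Step 1: 24 | 138 = 154
Step 2: 154 | (1 << 2) = 154 | 4 = 158

158


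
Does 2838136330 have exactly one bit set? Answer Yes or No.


0b10101001001010101000011000001010. Multiple bits set => No

No


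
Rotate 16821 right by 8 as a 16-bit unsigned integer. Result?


Rotate 0b100000110110101 right by 8 (16-bit) = 0b1011010101000001 = 46401

46401


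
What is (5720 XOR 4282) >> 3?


Step 1: 5720 ^ 4282 = 1762
Step 2: 1762 >> 3 = 220

220


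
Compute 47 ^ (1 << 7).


47 ^ (1 << 7) = 47 ^ 128 = 175

175


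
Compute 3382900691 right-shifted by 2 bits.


0b11001001101000101111011111010011 >> 2 = 0b110010011010001011110111110100 = 845725172

845725172


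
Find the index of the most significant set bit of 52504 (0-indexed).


0b1100110100011000. Highest set bit at position 15

15


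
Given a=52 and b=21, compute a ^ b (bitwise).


52 ^ 21 = 33

33


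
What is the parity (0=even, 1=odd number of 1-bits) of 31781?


0b111110000100101 has 8 ones => parity 0

0


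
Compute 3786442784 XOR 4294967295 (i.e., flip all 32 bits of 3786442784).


3786442784 ^ 4294967295 = 508524511

508524511


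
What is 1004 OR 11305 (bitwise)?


0b1111101100 | 0b10110000101001 = 0b10111111101101 = 12269

12269


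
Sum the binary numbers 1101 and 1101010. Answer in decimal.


1101 + 1101010 = 1110111 = 119

119


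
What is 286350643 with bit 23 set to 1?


286350643 | (1 << 23) = 286350643 | 8388608 = 294739251

294739251


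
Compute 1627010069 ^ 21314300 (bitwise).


0b1100000111110100011010000010101 ^ 0b1010001010011101011111100 = 0b1100001101111110000111011101001 = 1639911145

1639911145


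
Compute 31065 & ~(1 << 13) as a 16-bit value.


31065 & ~(1 << 13) = 22873

22873


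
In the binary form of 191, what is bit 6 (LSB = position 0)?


0b10111111, position 6 = 0

0


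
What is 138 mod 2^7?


138 & 127 = 10

10


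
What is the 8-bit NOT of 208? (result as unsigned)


~0b11010000 = 0b101111 = 47 (8-bit unsigned)

47


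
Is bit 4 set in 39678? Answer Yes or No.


0b1001101011111110, bit 4 = 1. Yes

Yes


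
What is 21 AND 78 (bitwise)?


0b10101 & 0b1001110 = 0b100 = 4

4


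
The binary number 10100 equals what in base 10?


10100 in decimal = 20

20


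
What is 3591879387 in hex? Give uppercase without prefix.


3591879387 = D617BADB hex

D617BADB


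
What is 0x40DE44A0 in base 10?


40DE44A0 hex = 1088308384 decimal

1088308384


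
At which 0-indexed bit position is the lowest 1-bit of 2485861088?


0b10010100001010110011101011100000. Lowest set bit at position 5

5


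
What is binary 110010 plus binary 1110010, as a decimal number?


110010 + 1110010 = 10100100 = 164

164


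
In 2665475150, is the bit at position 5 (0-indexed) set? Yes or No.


0b10011110110111111110110001001110, bit 5 = 0. No

No


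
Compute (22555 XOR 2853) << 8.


Step 1: 22555 ^ 2853 = 21310
Step 2: 21310 << 8 = 5455360

5455360


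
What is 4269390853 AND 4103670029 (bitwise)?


0b11111110011110011011110000000101 & 0b11110100100110010000100100001101 = 0b11110100000110010000100000000101 = 4095281157

4095281157


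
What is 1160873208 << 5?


0b1000101001100011000010011111000 << 5 = 0b100010100110001100001001111100000000 = 37147942656

37147942656


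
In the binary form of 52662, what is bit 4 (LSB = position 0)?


0b1100110110110110, position 4 = 1

1


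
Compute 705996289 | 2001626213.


0b101010000101001010011000000001 | 0b1110111010011100110010001100101 = 0b1111111010111101110011001100101 = 2136925797

2136925797


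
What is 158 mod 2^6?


158 & 63 = 30

30


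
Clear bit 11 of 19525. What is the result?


19525 & ~(1 << 11) = 17477

17477


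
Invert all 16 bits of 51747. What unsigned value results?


51747 ^ 65535 = 13788

13788


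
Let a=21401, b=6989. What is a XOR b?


21401 ^ 6989 = 18644

18644


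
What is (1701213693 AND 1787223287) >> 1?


Step 1: 1701213693 & 1787223287 = 1611027701
Step 2: 1611027701 >> 1 = 805513850

805513850


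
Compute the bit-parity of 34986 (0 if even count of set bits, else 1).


0b1000100010101010 has 6 ones => parity 0

0


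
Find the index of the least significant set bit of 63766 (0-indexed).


0b1111100100010110. Lowest set bit at position 1

1


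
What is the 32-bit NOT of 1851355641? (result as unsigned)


~0b1101110010110010111000111111001 = 0b10010001101001101000111000000110 = 2443611654 (32-bit unsigned)

2443611654


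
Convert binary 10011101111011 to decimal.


10011101111011 in decimal = 10107

10107


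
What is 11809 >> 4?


0b10111000100001 >> 4 = 0b1011100010 = 738

738


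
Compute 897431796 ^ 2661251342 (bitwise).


0b110101011111011011100011110100 ^ 0b10011110100111110111100100001110 = 0b10101011111000101100000111111010 = 2883764730

2883764730


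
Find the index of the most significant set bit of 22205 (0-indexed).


0b101011010111101. Highest set bit at position 14

14


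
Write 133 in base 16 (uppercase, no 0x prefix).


133 = 85 hex

85


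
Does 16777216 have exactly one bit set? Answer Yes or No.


0b1000000000000000000000000. Only one bit set => Yes

Yes


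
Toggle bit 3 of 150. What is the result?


150 ^ (1 << 3) = 150 ^ 8 = 158

158


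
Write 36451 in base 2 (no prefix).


36451 = 1000111001100011 in binary

1000111001100011


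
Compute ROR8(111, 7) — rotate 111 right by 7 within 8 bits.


Rotate 0b1101111 right by 7 (8-bit) = 0b11011110 = 222

222


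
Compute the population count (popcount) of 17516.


0b100010001101100 has 6 set bits

6


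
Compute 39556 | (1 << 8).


39556 | (1 << 8) = 39556 | 256 = 39812

39812


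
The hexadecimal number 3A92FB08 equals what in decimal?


3A92FB08 hex = 982711048 decimal

982711048


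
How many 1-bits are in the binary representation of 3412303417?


0b11001011011000111001111000111001 has 18 set bits

18


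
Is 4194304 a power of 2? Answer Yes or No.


0b10000000000000000000000. Only one bit set => Yes

Yes


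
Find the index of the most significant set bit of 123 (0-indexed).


0b1111011. Highest set bit at position 6

6


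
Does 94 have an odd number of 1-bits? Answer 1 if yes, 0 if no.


0b1011110 has 5 ones => parity 1

1


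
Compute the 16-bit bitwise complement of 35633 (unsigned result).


~0b1000101100110001 = 0b111010011001110 = 29902 (16-bit unsigned)

29902


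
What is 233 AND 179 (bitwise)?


0b11101001 & 0b10110011 = 0b10100001 = 161

161


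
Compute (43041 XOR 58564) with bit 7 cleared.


Step 1: 43041 ^ 58564 = 19685
Step 2: 19685 & ~(1 << 7) = 19557

19557


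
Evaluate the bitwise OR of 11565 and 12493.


0b10110100101101 | 0b11000011001101 = 0b11110111101101 = 15853

15853


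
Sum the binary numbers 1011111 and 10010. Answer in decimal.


1011111 + 10010 = 1110001 = 113

113


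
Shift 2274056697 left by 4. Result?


0b10000111100010110101100111111001 << 4 = 0b100001111000101101011001111110010000 = 36384907152

36384907152


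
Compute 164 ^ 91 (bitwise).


0b10100100 ^ 0b1011011 = 0b11111111 = 255

255


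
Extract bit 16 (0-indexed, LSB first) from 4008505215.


0b11101110111011001110111101111111, position 16 = 0

0


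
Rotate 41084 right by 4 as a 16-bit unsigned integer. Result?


Rotate 0b1010000001111100 right by 4 (16-bit) = 0b1100101000000111 = 51719

51719


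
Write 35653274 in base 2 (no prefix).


35653274 = 10001000000000011010011010 in binary

10001000000000011010011010


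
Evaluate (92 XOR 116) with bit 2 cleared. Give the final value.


Step 1: 92 ^ 116 = 40
Step 2: 40 & ~(1 << 2) = 40

40


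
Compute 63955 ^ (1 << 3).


63955 ^ (1 << 3) = 63955 ^ 8 = 63963

63963


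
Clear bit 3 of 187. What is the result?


187 & ~(1 << 3) = 179

179


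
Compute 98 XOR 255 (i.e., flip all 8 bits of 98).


98 ^ 255 = 157

157


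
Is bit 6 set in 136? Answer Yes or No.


0b10001000, bit 6 = 0. No

No


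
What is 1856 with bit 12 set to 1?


1856 | (1 << 12) = 1856 | 4096 = 5952

5952


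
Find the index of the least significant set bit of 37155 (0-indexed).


0b1001000100100011. Lowest set bit at position 0

0


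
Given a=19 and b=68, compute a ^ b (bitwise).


19 ^ 68 = 87

87


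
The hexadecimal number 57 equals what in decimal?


57 hex = 87 decimal

87


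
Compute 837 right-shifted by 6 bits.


0b1101000101 >> 6 = 0b1101 = 13

13


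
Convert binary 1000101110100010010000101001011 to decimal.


1000101110100010010000101001011 in decimal = 1171333451

1171333451


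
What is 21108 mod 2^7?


21108 & 127 = 116

116


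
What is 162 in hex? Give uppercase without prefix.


162 = A2 hex

A2


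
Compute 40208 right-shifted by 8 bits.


0b1001110100010000 >> 8 = 0b10011101 = 157

157


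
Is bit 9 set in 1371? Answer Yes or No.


0b10101011011, bit 9 = 0. No

No


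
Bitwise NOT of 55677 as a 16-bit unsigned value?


~0b1101100101111101 = 0b10011010000010 = 9858 (16-bit unsigned)

9858


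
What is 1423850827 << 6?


0b1010100110111100011110101001011 << 6 = 0b1010100110111100011110101001011000000 = 91126452928

91126452928


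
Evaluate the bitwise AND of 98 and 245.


0b1100010 & 0b11110101 = 0b1100000 = 96

96


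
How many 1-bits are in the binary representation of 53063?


0b1100111101000111 has 10 set bits

10


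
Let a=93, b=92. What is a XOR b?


93 ^ 92 = 1

1


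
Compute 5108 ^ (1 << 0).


5108 ^ (1 << 0) = 5108 ^ 1 = 5109

5109


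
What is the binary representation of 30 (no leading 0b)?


30 = 11110 in binary

11110


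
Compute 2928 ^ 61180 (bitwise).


0b101101110000 ^ 0b1110111011111100 = 0b1110010110001100 = 58764

58764


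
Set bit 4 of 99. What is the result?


99 | (1 << 4) = 99 | 16 = 115

115


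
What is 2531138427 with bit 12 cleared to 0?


2531138427 & ~(1 << 12) = 2531134331

2531134331


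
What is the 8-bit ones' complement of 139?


139 ^ 255 = 116

116


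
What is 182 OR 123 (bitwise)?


0b10110110 | 0b1111011 = 0b11111111 = 255

255


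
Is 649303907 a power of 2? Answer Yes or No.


0b100110101100111001011101100011. Multiple bits set => No

No


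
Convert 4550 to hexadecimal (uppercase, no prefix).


4550 = 11C6 hex

11C6


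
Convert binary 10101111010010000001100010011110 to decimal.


10101111010010000001100010011110 in decimal = 2940737694

2940737694


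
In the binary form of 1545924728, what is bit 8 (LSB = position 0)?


0b1011100001001001111000001111000, position 8 = 0

0


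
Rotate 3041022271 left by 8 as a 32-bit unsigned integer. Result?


Rotate 0b10110101010000100101000100111111 left by 8 (32-bit) = 0b1000010010100010011111110110101 = 1112620981

1112620981


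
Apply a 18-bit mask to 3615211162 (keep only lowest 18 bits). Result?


3615211162 & 262143 = 245402

245402


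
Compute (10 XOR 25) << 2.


Step 1: 10 ^ 25 = 19
Step 2: 19 << 2 = 76

76


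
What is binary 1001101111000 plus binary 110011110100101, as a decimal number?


1001101111000 + 110011110100101 = 111101100011101 = 31517

31517


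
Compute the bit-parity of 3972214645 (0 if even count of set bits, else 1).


0b11101100110000110010111101110101 has 19 ones => parity 1

1


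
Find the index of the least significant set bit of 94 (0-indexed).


0b1011110. Lowest set bit at position 1

1


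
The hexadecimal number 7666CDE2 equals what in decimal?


7666CDE2 hex = 1986448866 decimal

1986448866


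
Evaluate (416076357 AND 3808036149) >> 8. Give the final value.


Step 1: 416076357 & 3808036149 = 13107205
Step 2: 13107205 >> 8 = 51200

51200


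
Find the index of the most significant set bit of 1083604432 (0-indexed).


0b1000000100101100111110111010000. Highest set bit at position 30

30


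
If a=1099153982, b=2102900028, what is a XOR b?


1099153982 ^ 2102900028 = 1020557058

1020557058


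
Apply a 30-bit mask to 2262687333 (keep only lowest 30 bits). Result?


2262687333 & 1073741823 = 115203685

115203685


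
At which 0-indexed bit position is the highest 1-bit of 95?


0b1011111. Highest set bit at position 6

6


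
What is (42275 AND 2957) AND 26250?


Step 1: 42275 & 2957 = 257
Step 2: 257 & 26250 = 0

0


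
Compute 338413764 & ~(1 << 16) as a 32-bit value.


338413764 & ~(1 << 16) = 338348228

338348228


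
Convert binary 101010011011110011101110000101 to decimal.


101010011011110011101110000101 in decimal = 711932805

711932805


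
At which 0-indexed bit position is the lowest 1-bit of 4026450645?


0b11101111111111101100001011010101. Lowest set bit at position 0

0


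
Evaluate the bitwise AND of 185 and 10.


0b10111001 & 0b1010 = 0b1000 = 8

8


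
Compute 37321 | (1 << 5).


37321 | (1 << 5) = 37321 | 32 = 37353

37353


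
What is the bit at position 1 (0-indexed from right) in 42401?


0b1010010110100001, position 1 = 0

0


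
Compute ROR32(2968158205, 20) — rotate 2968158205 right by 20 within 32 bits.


Rotate 0b10110000111010100111111111111101 right by 20 (32-bit) = 0b10100111111111111101101100001110 = 2818562830

2818562830


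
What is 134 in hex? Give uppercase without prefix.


134 = 86 hex

86


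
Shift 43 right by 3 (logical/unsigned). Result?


0b101011 >> 3 = 0b101 = 5

5


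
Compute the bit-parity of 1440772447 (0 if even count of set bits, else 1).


0b1010101111000000111000101011111 has 17 ones => parity 1

1


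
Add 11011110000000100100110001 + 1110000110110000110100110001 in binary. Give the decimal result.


11011110000000100100110001 + 1110000110110000110100110001 = 10001100100110001011001100010 = 294852194

294852194


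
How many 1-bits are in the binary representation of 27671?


0b110110000010111 has 8 set bits

8


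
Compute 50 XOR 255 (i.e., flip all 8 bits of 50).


50 ^ 255 = 205

205


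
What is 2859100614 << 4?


0b10101010011010100110100111000110 << 4 = 0b101010100110101001101001110001100000 = 45745609824

45745609824


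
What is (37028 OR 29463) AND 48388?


Step 1: 37028 | 29463 = 62391
Step 2: 62391 & 48388 = 45316

45316


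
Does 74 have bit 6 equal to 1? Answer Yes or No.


0b1001010, bit 6 = 1. Yes

Yes


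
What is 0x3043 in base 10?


3043 hex = 12355 decimal

12355


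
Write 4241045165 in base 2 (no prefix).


4241045165 = 11111100110010010011011010101101 in binary

11111100110010010011011010101101


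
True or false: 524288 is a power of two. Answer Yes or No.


0b10000000000000000000. Only one bit set => Yes

Yes


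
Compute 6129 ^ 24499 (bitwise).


0b1011111110001 ^ 0b101111110110011 = 0b100100001000010 = 18498

18498


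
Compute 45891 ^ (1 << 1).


45891 ^ (1 << 1) = 45891 ^ 2 = 45889

45889


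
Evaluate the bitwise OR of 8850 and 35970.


0b10001010010010 | 0b1000110010000010 = 0b1010111010010010 = 44690

44690


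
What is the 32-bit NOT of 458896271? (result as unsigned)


~0b11011010110100011001110001111 = 0b11100100101001011100110001110000 = 3836071024 (32-bit unsigned)

3836071024


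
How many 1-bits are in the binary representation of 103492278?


0b110001010110010101010110110 has 14 set bits

14


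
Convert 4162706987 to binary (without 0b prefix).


4162706987 = 11111000000111011101111000101011 in binary

11111000000111011101111000101011


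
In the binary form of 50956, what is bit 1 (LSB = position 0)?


0b1100011100001100, position 1 = 0

0


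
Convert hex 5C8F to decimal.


5C8F hex = 23695 decimal

23695


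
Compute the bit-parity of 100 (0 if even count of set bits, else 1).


0b1100100 has 3 ones => parity 1

1


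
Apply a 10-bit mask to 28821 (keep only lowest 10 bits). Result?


28821 & 1023 = 149

149


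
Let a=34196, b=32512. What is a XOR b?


34196 ^ 32512 = 64148

64148


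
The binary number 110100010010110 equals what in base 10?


110100010010110 in decimal = 26774

26774


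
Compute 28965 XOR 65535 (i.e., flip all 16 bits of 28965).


28965 ^ 65535 = 36570

36570


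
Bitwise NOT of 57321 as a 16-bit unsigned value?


~0b1101111111101001 = 0b10000000010110 = 8214 (16-bit unsigned)

8214


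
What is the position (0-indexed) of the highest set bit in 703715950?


0b101001111100011101101001101110. Highest set bit at position 29

29


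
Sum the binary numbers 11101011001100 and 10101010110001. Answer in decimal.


11101011001100 + 10101010110001 = 110010101111101 = 25981

25981


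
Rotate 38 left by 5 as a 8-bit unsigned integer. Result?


Rotate 0b100110 left by 5 (8-bit) = 0b11000100 = 196

196


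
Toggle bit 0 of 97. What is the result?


97 ^ (1 << 0) = 97 ^ 1 = 96

96


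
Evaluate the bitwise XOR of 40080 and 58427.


0b1001110010010000 ^ 0b1110010000111011 = 0b111100010101011 = 30891

30891


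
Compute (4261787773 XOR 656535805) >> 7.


Step 1: 4261787773 ^ 656535805 = 3643033728
Step 2: 3643033728 >> 7 = 28461201

28461201


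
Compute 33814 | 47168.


0b1000010000010110 | 0b1011100001000000 = 0b1011110001010110 = 48214

48214


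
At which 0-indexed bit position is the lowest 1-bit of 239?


0b11101111. Lowest set bit at position 0

0


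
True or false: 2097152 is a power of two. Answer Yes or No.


0b1000000000000000000000. Only one bit set => Yes

Yes


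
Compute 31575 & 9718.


0b111101101010111 & 0b10010111110110 = 0b10000101010110 = 8534

8534


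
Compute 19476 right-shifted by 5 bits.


0b100110000010100 >> 5 = 0b1001100000 = 608

608


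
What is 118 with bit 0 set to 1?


118 | (1 << 0) = 118 | 1 = 119

119


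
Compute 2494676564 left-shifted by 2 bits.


0b10010100101100011011111001010100 << 2 = 0b1001010010110001101111100101010000 = 9978706256

9978706256


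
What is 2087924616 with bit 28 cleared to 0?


2087924616 & ~(1 << 28) = 1819489160

1819489160


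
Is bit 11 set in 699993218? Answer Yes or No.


0b101001101110010000110010000010, bit 11 = 1. Yes

Yes


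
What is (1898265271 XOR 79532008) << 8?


Step 1: 1898265271 ^ 79532008 = 1972942175
Step 2: 1972942175 << 8 = 505073196800

505073196800


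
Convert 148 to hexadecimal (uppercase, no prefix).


148 = 94 hex

94


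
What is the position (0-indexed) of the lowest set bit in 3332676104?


0b11000110101001001001101000001000. Lowest set bit at position 3

3


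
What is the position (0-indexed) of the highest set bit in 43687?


0b1010101010100111. Highest set bit at position 15

15


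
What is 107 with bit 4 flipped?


107 ^ (1 << 4) = 107 ^ 16 = 123

123


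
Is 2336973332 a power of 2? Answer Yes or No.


0b10001011010010110110001000010100. Multiple bits set => No

No


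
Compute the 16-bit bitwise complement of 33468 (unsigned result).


~0b1000001010111100 = 0b111110101000011 = 32067 (16-bit unsigned)

32067


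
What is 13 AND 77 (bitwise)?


0b1101 & 0b1001101 = 0b1101 = 13

13


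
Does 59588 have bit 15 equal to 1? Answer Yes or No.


0b1110100011000100, bit 15 = 1. Yes

Yes


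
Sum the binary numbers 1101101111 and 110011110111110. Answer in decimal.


1101101111 + 110011110111110 = 110101100101101 = 27437

27437


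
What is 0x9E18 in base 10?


9E18 hex = 40472 decimal

40472


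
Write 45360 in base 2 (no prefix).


45360 = 1011000100110000 in binary

1011000100110000


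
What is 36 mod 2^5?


36 & 31 = 4

4


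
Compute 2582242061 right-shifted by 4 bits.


0b10011001111010011110001100001101 >> 4 = 0b1001100111101001111000110000 = 161390128

161390128


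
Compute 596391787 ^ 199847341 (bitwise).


0b100011100011000011011101101011 ^ 0b1011111010010110110110101101 = 0b101000011001010101101011000110 = 677731014

677731014


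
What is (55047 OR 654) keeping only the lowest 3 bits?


Step 1: 55047 | 654 = 55183
Step 2: 55183 & 7 = 7

7


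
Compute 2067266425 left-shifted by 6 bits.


0b1111011001101111111101101111001 << 6 = 0b1111011001101111111101101111001000000 = 132305051200

132305051200


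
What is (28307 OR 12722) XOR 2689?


Step 1: 28307 | 12722 = 32691
Step 2: 32691 ^ 2689 = 30002

30002


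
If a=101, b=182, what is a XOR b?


101 ^ 182 = 211

211


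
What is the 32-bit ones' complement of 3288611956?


3288611956 ^ 4294967295 = 1006355339

1006355339


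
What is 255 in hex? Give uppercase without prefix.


255 = FF hex

FF


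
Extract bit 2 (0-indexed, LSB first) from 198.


0b11000110, position 2 = 1

1


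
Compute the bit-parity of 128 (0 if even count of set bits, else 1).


0b10000000 has 1 ones => parity 1

1


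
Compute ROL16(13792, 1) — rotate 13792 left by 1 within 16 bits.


Rotate 0b11010111100000 left by 1 (16-bit) = 0b110101111000000 = 27584

27584


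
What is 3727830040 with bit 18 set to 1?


3727830040 | (1 << 18) = 3727830040 | 262144 = 3728092184

3728092184


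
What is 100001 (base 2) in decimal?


100001 in decimal = 33

33


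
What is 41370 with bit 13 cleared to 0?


41370 & ~(1 << 13) = 33178

33178


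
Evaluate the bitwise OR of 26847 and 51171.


0b110100011011111 | 0b1100011111100011 = 0b1110111111111111 = 61439

61439


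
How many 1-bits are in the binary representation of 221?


0b11011101 has 6 set bits

6


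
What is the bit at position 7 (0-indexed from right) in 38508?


0b1001011001101100, position 7 = 0

0


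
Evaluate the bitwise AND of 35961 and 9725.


0b1000110001111001 & 0b10010111111101 = 0b10001111001 = 1145

1145


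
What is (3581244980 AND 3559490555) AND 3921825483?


Step 1: 3581244980 & 3559490555 = 3558933040
Step 2: 3558933040 & 3921825483 = 3221225984

3221225984


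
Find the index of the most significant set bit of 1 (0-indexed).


0b1. Highest set bit at position 0

0


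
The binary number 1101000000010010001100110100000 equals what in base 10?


1101000000010010001100110100000 in decimal = 1745426848

1745426848


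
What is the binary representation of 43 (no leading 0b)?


43 = 101011 in binary

101011


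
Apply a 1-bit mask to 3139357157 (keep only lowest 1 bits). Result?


3139357157 & 1 = 1

1


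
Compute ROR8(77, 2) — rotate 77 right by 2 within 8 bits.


Rotate 0b1001101 right by 2 (8-bit) = 0b1010011 = 83

83


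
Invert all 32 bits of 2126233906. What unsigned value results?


2126233906 ^ 4294967295 = 2168733389

2168733389


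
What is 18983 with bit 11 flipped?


18983 ^ (1 << 11) = 18983 ^ 2048 = 16935

16935


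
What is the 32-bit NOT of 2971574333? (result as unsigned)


~0b10110001000111101010000000111101 = 0b1001110111000010101111111000010 = 1323392962 (32-bit unsigned)

1323392962


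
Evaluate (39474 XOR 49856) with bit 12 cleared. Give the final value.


Step 1: 39474 ^ 49856 = 22770
Step 2: 22770 & ~(1 << 12) = 18674

18674


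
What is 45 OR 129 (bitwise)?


0b101101 | 0b10000001 = 0b10101101 = 173

173


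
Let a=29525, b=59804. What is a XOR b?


29525 ^ 59804 = 39625

39625


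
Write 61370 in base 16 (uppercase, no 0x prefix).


61370 = EFBA hex

EFBA


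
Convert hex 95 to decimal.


95 hex = 149 decimal

149


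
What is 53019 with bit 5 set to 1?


53019 | (1 << 5) = 53019 | 32 = 53051

53051


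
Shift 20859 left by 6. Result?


0b101000101111011 << 6 = 0b101000101111011000000 = 1334976

1334976


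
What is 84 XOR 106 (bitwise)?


0b1010100 ^ 0b1101010 = 0b111110 = 62

62


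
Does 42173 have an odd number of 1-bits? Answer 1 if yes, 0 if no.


0b1010010010111101 has 9 ones => parity 1

1


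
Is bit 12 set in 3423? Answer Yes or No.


0b110101011111, bit 12 = 0. No

No


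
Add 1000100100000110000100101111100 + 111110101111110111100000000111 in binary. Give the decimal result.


1000100100000110000100101111100 + 111110101111110111100000000111 = 10000011010000101000000110000011 = 2202173827

2202173827


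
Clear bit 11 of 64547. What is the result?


64547 & ~(1 << 11) = 62499

62499


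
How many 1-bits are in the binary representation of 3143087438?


0b10111011010101111011010101001110 has 20 set bits

20


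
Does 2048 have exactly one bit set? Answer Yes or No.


0b100000000000. Only one bit set => Yes

Yes


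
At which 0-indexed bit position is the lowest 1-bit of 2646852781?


0b10011101110000111100010010101101. Lowest set bit at position 0

0


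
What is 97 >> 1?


0b1100001 >> 1 = 0b110000 = 48

48


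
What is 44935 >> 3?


0b1010111110000111 >> 3 = 0b1010111110000 = 5616

5616


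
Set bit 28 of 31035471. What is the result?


31035471 | (1 << 28) = 31035471 | 268435456 = 299470927

299470927


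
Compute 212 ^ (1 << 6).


212 ^ (1 << 6) = 212 ^ 64 = 148

148


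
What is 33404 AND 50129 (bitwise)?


0b1000001001111100 & 0b1100001111010001 = 0b1000001001010000 = 33360

33360


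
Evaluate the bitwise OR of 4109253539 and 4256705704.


0b11110100111011100011101110100011 | 0b11111101101110000010110010101000 = 0b11111101111111100011111110101011 = 4261298091

4261298091


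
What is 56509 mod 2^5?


56509 & 31 = 29

29


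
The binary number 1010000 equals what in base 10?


1010000 in decimal = 80

80


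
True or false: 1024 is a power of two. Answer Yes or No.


0b10000000000. Only one bit set => Yes

Yes


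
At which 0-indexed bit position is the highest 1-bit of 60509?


0b1110110001011101. Highest set bit at position 15

15


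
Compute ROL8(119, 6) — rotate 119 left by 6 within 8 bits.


Rotate 0b1110111 left by 6 (8-bit) = 0b11011101 = 221

221


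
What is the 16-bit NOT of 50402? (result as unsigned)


~0b1100010011100010 = 0b11101100011101 = 15133 (16-bit unsigned)

15133


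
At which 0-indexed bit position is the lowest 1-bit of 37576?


0b1001001011001000. Lowest set bit at position 3

3


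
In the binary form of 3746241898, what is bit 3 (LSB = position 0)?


0b11011111010010110001110101101010, position 3 = 1

1


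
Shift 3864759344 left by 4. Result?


0b11100110010110111000110000110000 << 4 = 0b111001100101101110001100001100000000 = 61836149504

61836149504


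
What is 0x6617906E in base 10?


6617906E hex = 1712820334 decimal

1712820334


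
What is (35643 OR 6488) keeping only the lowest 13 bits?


Step 1: 35643 | 6488 = 39803
Step 2: 39803 & 8191 = 7035

7035


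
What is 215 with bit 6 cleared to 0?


215 & ~(1 << 6) = 151

151


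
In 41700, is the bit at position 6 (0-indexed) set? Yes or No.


0b1010001011100100, bit 6 = 1. Yes

Yes


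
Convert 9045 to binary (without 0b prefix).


9045 = 10001101010101 in binary

10001101010101


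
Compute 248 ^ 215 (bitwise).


0b11111000 ^ 0b11010111 = 0b101111 = 47

47


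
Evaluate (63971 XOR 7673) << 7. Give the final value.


Step 1: 63971 ^ 7673 = 58394
Step 2: 58394 << 7 = 7474432

7474432


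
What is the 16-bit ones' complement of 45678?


45678 ^ 65535 = 19857

19857


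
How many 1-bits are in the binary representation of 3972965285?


0b11101100110011101010001110100101 has 18 set bits

18


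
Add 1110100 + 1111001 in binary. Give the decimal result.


1110100 + 1111001 = 11101101 = 237

237


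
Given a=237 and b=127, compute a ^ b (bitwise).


237 ^ 127 = 146

146


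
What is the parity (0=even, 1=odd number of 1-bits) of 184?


0b10111000 has 4 ones => parity 0

0


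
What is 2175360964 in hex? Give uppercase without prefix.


2175360964 = 81A95FC4 hex

81A95FC4


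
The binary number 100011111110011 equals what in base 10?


100011111110011 in decimal = 18419

18419


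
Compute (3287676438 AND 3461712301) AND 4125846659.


Step 1: 3287676438 & 3461712301 = 3260383236
Step 2: 3260383236 & 4125846659 = 3225485312

3225485312


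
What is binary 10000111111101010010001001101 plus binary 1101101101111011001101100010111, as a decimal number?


10000111111101010010001001101 + 1101101101111011001101100010111 = 1111110101111000011111101100100 = 2126266212

2126266212


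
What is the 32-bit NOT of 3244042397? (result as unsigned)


~0b11000001010111000010100010011101 = 0b111110101000111101011101100010 = 1050924898 (32-bit unsigned)

1050924898


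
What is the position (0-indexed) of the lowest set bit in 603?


0b1001011011. Lowest set bit at position 0

0


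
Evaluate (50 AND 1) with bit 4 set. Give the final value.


Step 1: 50 & 1 = 0
Step 2: 0 | (1 << 4) = 0 | 16 = 16

16


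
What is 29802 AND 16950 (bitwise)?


0b111010001101010 & 0b100001000110110 = 0b100000000100010 = 16418

16418


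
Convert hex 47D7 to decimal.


47D7 hex = 18391 decimal

18391


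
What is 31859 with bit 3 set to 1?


31859 | (1 << 3) = 31859 | 8 = 31867

31867


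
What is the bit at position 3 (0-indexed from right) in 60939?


0b1110111000001011, position 3 = 1

1


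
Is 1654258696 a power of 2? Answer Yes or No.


0b1100010100110011111110000001000. Multiple bits set => No

No


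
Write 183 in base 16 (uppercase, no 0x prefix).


183 = B7 hex

B7


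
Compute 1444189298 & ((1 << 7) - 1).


1444189298 & 127 = 114

114


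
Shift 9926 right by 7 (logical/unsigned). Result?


0b10011011000110 >> 7 = 0b1001101 = 77

77


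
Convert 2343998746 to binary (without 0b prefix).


2343998746 = 10001011101101101001010100011010 in binary

10001011101101101001010100011010


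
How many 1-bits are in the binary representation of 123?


0b1111011 has 6 set bits

6


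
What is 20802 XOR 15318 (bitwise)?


0b101000101000010 ^ 0b11101111010110 = 0b110101010010100 = 27284

27284


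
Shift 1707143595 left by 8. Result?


0b1100101110000001111000110101011 << 8 = 0b110010111000000111100011010101100000000 = 437028760320

437028760320


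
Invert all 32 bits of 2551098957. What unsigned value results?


2551098957 ^ 4294967295 = 1743868338

1743868338


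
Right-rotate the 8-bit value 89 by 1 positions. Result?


Rotate 0b1011001 right by 1 (8-bit) = 0b10101100 = 172

172


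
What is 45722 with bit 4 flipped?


45722 ^ (1 << 4) = 45722 ^ 16 = 45706

45706


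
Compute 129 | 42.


0b10000001 | 0b101010 = 0b10101011 = 171

171


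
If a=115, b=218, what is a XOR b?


115 ^ 218 = 169

169


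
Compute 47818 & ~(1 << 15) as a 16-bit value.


47818 & ~(1 << 15) = 15050

15050


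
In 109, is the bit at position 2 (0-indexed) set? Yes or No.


0b1101101, bit 2 = 1. Yes

Yes


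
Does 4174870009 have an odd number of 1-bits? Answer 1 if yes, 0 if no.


0b11111000110101110111010111111001 has 22 ones => parity 0

0


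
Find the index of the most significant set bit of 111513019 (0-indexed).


0b110101001011000110110111011. Highest set bit at position 26

26


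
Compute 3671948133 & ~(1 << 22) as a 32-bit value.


3671948133 & ~(1 << 22) = 3667753829

3667753829


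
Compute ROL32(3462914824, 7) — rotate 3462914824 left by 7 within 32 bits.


Rotate 0b11001110011001111110001100001000 left by 7 (32-bit) = 0b110011111100011000010001100111 = 871466087

871466087


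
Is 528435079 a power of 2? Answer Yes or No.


0b11111011111110100011110000111. Multiple bits set => No

No


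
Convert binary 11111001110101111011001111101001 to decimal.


11111001110101111011001111101001 in decimal = 4191663081

4191663081


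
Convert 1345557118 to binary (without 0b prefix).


1345557118 = 1010000001100111001001001111110 in binary

1010000001100111001001001111110


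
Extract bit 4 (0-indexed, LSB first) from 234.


0b11101010, position 4 = 0

0


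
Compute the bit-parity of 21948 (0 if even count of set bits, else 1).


0b101010110111100 has 9 ones => parity 1

1


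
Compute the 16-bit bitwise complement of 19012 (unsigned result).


~0b100101001000100 = 0b1011010110111011 = 46523 (16-bit unsigned)

46523


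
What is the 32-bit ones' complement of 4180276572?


4180276572 ^ 4294967295 = 114690723

114690723


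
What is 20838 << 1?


0b101000101100110 << 1 = 0b1010001011001100 = 41676

41676


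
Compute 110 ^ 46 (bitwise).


0b1101110 ^ 0b101110 = 0b1000000 = 64

64
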